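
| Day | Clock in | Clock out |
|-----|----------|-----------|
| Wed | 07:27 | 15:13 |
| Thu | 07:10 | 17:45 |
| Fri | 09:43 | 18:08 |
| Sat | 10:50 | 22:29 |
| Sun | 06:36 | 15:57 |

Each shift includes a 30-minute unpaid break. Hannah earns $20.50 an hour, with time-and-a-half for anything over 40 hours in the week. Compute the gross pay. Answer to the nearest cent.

$981.95

Wed: 07:27–15:13 = 7 h 46 min; less 30 min break → 7 h 16 min
Thu: 07:10–17:45 = 10 h 35 min; less 30 min break → 10 h 5 min
Fri: 09:43–18:08 = 8 h 25 min; less 30 min break → 7 h 55 min
Sat: 10:50–22:29 = 11 h 39 min; less 30 min break → 11 h 9 min
Sun: 06:36–15:57 = 9 h 21 min; less 30 min break → 8 h 51 min
Total worked: 45 h 16 min = 2716 min.
Regular 40 h 0 min = 2400 min at $20.50/h; overtime 5 h 16 min = 316 min at $30.75/h.
Pay = (2400 × $20.50 + 316 × $30.75) ÷ 60 = $981.95.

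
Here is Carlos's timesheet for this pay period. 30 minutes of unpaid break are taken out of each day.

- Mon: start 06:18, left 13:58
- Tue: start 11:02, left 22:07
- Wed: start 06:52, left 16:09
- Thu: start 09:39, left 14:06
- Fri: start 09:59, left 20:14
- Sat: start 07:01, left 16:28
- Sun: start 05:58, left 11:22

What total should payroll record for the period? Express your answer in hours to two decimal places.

54.08 hours

Mon: 06:18–13:58 = 7 h 40 min; less 30 min break → 7 h 10 min
Tue: 11:02–22:07 = 11 h 5 min; less 30 min break → 10 h 35 min
Wed: 06:52–16:09 = 9 h 17 min; less 30 min break → 8 h 47 min
Thu: 09:39–14:06 = 4 h 27 min; less 30 min break → 3 h 57 min
Fri: 09:59–20:14 = 10 h 15 min; less 30 min break → 9 h 45 min
Sat: 07:01–16:28 = 9 h 27 min; less 30 min break → 8 h 57 min
Sun: 05:58–11:22 = 5 h 24 min; less 30 min break → 4 h 54 min
Total: 7 h 10 min + 10 h 35 min + 8 h 47 min + 3 h 57 min + 9 h 45 min + 8 h 57 min + 4 h 54 min = 54 h 5 min.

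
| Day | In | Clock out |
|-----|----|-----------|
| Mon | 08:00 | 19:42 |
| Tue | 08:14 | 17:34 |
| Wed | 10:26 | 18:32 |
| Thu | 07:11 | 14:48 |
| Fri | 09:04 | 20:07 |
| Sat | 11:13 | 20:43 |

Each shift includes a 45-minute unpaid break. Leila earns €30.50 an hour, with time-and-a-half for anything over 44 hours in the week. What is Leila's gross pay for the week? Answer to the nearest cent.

€1744.60

Mon: 08:00–19:42 = 11 h 42 min; less 45 min break → 10 h 57 min
Tue: 08:14–17:34 = 9 h 20 min; less 45 min break → 8 h 35 min
Wed: 10:26–18:32 = 8 h 6 min; less 45 min break → 7 h 21 min
Thu: 07:11–14:48 = 7 h 37 min; less 45 min break → 6 h 52 min
Fri: 09:04–20:07 = 11 h 3 min; less 45 min break → 10 h 18 min
Sat: 11:13–20:43 = 9 h 30 min; less 45 min break → 8 h 45 min
Total worked: 52 h 48 min = 3168 min.
Regular 44 h 0 min = 2640 min at €30.50/h; overtime 8 h 48 min = 528 min at €45.75/h.
Pay = (2640 × €30.50 + 528 × €45.75) ÷ 60 = €1744.60.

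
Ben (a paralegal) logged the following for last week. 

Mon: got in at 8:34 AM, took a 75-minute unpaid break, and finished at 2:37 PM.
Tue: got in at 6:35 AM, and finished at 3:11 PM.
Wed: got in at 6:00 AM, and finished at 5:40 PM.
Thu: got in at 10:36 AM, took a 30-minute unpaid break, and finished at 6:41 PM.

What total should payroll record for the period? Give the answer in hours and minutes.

32 h 39 min

Mon: 8:34 AM–2:37 PM = 6 h 3 min; less 75 min break → 4 h 48 min
Tue: 6:35 AM–3:11 PM = 8 h 36 min
Wed: 6:00 AM–5:40 PM = 11 h 40 min
Thu: 10:36 AM–6:41 PM = 8 h 5 min; less 30 min break → 7 h 35 min
Total: 4 h 48 min + 8 h 36 min + 11 h 40 min + 7 h 35 min = 32 h 39 min.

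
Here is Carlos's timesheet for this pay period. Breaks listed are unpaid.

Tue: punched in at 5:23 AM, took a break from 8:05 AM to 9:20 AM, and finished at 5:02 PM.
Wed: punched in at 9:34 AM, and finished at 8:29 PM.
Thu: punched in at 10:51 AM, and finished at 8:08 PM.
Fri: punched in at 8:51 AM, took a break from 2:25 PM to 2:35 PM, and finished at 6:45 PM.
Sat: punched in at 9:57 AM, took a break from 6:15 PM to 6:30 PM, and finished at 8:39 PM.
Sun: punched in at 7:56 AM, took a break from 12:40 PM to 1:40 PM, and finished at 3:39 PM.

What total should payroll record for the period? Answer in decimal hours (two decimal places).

Tue: 5:23 AM–5:02 PM = 11 h 39 min; less 75 min break → 10 h 24 min
Wed: 9:34 AM–8:29 PM = 10 h 55 min
Thu: 10:51 AM–8:08 PM = 9 h 17 min
Fri: 8:51 AM–6:45 PM = 9 h 54 min; less 10 min break → 9 h 44 min
Sat: 9:57 AM–8:39 PM = 10 h 42 min; less 15 min break → 10 h 27 min
Sun: 7:56 AM–3:39 PM = 7 h 43 min; less 60 min break → 6 h 43 min
Total: 10 h 24 min + 10 h 55 min + 9 h 17 min + 9 h 44 min + 10 h 27 min + 6 h 43 min = 57 h 30 min.

57.50 hours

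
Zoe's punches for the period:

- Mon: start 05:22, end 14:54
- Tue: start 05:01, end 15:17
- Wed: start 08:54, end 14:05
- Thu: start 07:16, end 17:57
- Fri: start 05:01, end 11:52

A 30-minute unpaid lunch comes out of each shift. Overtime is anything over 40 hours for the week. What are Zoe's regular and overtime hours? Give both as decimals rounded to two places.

Regular 40.00 hours, overtime 0.02 hours

Mon: 05:22–14:54 = 9 h 32 min; less 30 min break → 9 h 2 min
Tue: 05:01–15:17 = 10 h 16 min; less 30 min break → 9 h 46 min
Wed: 08:54–14:05 = 5 h 11 min; less 30 min break → 4 h 41 min
Thu: 07:16–17:57 = 10 h 41 min; less 30 min break → 10 h 11 min
Fri: 05:01–11:52 = 6 h 51 min; less 30 min break → 6 h 21 min
Total worked: 40 h 1 min = 40.02 h.
Threshold 40 h → overtime 0 h 1 min, regular 40 h 0 min.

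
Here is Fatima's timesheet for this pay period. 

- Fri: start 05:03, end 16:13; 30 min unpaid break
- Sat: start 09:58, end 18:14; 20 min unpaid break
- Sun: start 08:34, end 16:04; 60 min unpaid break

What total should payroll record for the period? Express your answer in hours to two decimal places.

25.10 hours

Fri: 05:03–16:13 = 11 h 10 min; less 30 min break → 10 h 40 min
Sat: 09:58–18:14 = 8 h 16 min; less 20 min break → 7 h 56 min
Sun: 08:34–16:04 = 7 h 30 min; less 60 min break → 6 h 30 min
Total: 10 h 40 min + 7 h 56 min + 6 h 30 min = 25 h 6 min.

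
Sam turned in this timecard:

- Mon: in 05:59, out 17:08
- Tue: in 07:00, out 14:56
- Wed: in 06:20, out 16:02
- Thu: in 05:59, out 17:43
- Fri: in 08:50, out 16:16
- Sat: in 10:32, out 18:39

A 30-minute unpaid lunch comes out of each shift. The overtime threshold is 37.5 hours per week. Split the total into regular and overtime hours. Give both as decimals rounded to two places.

Regular 37.50 hours, overtime 15.57 hours

Mon: 05:59–17:08 = 11 h 9 min; less 30 min break → 10 h 39 min
Tue: 07:00–14:56 = 7 h 56 min; less 30 min break → 7 h 26 min
Wed: 06:20–16:02 = 9 h 42 min; less 30 min break → 9 h 12 min
Thu: 05:59–17:43 = 11 h 44 min; less 30 min break → 11 h 14 min
Fri: 08:50–16:16 = 7 h 26 min; less 30 min break → 6 h 56 min
Sat: 10:32–18:39 = 8 h 7 min; less 30 min break → 7 h 37 min
Total worked: 53 h 4 min = 53.07 h.
Threshold 37.5 h → overtime 15 h 34 min, regular 37 h 30 min.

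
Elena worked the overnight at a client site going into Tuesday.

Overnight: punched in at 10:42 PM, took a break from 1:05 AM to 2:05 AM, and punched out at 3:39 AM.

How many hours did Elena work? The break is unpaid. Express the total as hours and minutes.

Overnight: 10:42 PM → midnight = 1 h 18 min; midnight → 3:39 AM = 3 h 39 min; span 4 h 57 min; less 60 min break → 3 h 57 min

3 h 57 min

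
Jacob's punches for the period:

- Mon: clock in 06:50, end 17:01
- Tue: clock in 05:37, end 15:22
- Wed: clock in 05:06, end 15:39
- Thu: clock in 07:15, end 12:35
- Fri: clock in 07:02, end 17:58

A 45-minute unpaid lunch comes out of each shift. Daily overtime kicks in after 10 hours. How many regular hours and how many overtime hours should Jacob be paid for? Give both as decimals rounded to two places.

Mon: 06:50–17:01 = 10 h 11 min; less 45 min break → 9 h 26 min
Tue: 05:37–15:22 = 9 h 45 min; less 45 min break → 9 h 0 min
Wed: 05:06–15:39 = 10 h 33 min; less 45 min break → 9 h 48 min
Thu: 07:15–12:35 = 5 h 20 min; less 45 min break → 4 h 35 min
Fri: 07:02–17:58 = 10 h 56 min; less 45 min break → 10 h 11 min
Mon reg 9 h 26 min / OT 0 h 0 min; Tue reg 9 h 0 min / OT 0 h 0 min; Wed reg 9 h 48 min / OT 0 h 0 min; Thu reg 4 h 35 min / OT 0 h 0 min; Fri reg 10 h 0 min / OT 0 h 11 min.
Totals: regular 42 h 49 min, overtime 0 h 11 min.

Regular 42.82 hours, overtime 0.18 hours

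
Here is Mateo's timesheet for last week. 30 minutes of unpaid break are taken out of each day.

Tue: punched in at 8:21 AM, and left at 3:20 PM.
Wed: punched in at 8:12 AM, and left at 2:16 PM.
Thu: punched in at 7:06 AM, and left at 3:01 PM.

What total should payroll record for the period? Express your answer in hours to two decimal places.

19.47 hours

Tue: 8:21 AM–3:20 PM = 6 h 59 min; less 30 min break → 6 h 29 min
Wed: 8:12 AM–2:16 PM = 6 h 4 min; less 30 min break → 5 h 34 min
Thu: 7:06 AM–3:01 PM = 7 h 55 min; less 30 min break → 7 h 25 min
Total: 6 h 29 min + 5 h 34 min + 7 h 25 min = 19 h 28 min.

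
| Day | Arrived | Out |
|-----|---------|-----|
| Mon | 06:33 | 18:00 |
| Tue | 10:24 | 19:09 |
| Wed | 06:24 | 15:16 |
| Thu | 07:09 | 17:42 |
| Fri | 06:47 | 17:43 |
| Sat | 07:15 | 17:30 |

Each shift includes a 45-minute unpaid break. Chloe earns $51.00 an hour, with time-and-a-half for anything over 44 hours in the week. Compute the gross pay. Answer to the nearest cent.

$3184.95

Mon: 06:33–18:00 = 11 h 27 min; less 45 min break → 10 h 42 min
Tue: 10:24–19:09 = 8 h 45 min; less 45 min break → 8 h 0 min
Wed: 06:24–15:16 = 8 h 52 min; less 45 min break → 8 h 7 min
Thu: 07:09–17:42 = 10 h 33 min; less 45 min break → 9 h 48 min
Fri: 06:47–17:43 = 10 h 56 min; less 45 min break → 10 h 11 min
Sat: 07:15–17:30 = 10 h 15 min; less 45 min break → 9 h 30 min
Total worked: 56 h 18 min = 3378 min.
Regular 44 h 0 min = 2640 min at $51.00/h; overtime 12 h 18 min = 738 min at $76.50/h.
Pay = (2640 × $51.00 + 738 × $76.50) ÷ 60 = $3184.95.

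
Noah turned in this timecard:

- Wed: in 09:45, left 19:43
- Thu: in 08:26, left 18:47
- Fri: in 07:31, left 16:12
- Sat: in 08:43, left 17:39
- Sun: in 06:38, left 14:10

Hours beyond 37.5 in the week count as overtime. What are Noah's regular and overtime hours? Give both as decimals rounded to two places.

Wed: 09:45–19:43 = 9 h 58 min
Thu: 08:26–18:47 = 10 h 21 min
Fri: 07:31–16:12 = 8 h 41 min
Sat: 08:43–17:39 = 8 h 56 min
Sun: 06:38–14:10 = 7 h 32 min
Total worked: 45 h 28 min = 45.47 h.
Threshold 37.5 h → overtime 7 h 58 min, regular 37 h 30 min.

Regular 37.50 hours, overtime 7.97 hours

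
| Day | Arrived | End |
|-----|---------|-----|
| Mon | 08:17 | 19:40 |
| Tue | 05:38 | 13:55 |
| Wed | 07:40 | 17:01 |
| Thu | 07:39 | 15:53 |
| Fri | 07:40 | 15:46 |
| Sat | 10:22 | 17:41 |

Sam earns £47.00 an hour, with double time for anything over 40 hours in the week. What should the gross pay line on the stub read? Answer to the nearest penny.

Mon: 08:17–19:40 = 11 h 23 min
Tue: 05:38–13:55 = 8 h 17 min
Wed: 07:40–17:01 = 9 h 21 min
Thu: 07:39–15:53 = 8 h 14 min
Fri: 07:40–15:46 = 8 h 6 min
Sat: 10:22–17:41 = 7 h 19 min
Total worked: 52 h 40 min = 3160 min.
Regular 40 h 0 min = 2400 min at £47.00/h; overtime 12 h 40 min = 760 min at £94.00/h.
Pay = (2400 × £47.00 + 760 × £94.00) ÷ 60 = £3070.67.

£3070.67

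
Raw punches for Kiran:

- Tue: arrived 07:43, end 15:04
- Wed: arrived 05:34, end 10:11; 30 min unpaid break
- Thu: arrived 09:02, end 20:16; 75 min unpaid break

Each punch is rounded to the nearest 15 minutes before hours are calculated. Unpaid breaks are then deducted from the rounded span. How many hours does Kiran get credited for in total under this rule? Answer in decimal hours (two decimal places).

21.50 hours

Tue: in 07:43→07:45, out 15:04→15:00; 7 h 15 min
Wed: in 05:34→05:30, out 10:11→10:15; 4 h 45 min − 30 min = 4 h 15 min
Thu: in 09:02→09:00, out 20:16→20:15; 11 h 15 min − 75 min = 10 h 0 min
Total credited: 21 h 30 min.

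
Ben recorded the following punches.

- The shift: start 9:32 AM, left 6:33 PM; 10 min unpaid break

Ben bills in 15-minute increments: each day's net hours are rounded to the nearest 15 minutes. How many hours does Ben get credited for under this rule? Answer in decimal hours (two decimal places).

The shift: 9:32 AM–6:33 PM = 9 h 1 min − 10 min = 8 h 51 min → rounds to 8 h 45 min

8.75 hours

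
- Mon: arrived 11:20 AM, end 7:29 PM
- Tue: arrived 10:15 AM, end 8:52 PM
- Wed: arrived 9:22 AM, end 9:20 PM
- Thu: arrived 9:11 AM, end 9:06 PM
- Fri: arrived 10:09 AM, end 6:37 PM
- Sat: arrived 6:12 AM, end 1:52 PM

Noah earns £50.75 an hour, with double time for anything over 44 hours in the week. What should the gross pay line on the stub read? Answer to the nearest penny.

£3733.51

Mon: 11:20 AM–7:29 PM = 8 h 9 min
Tue: 10:15 AM–8:52 PM = 10 h 37 min
Wed: 9:22 AM–9:20 PM = 11 h 58 min
Thu: 9:11 AM–9:06 PM = 11 h 55 min
Fri: 10:09 AM–6:37 PM = 8 h 28 min
Sat: 6:12 AM–1:52 PM = 7 h 40 min
Total worked: 58 h 47 min = 3527 min.
Regular 44 h 0 min = 2640 min at £50.75/h; overtime 14 h 47 min = 887 min at £101.50/h.
Pay = (2640 × £50.75 + 887 × £101.50) ÷ 60 = £3733.51.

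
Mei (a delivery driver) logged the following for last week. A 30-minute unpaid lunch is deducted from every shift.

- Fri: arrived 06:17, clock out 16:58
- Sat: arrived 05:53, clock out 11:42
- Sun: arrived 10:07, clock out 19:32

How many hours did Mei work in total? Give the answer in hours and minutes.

Fri: 06:17–16:58 = 10 h 41 min; less 30 min break → 10 h 11 min
Sat: 05:53–11:42 = 5 h 49 min; less 30 min break → 5 h 19 min
Sun: 10:07–19:32 = 9 h 25 min; less 30 min break → 8 h 55 min
Total: 10 h 11 min + 5 h 19 min + 8 h 55 min = 24 h 25 min.

24 h 25 min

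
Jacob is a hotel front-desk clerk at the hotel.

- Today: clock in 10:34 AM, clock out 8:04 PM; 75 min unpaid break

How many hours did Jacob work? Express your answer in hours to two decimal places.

8.25 hours

Today: 10:34 AM–8:04 PM = 9 h 30 min; less 75 min break → 8 h 15 min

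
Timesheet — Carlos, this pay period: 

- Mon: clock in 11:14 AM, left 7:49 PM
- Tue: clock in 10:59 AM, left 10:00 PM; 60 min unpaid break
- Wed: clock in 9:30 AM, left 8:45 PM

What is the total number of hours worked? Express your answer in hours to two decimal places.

Mon: 11:14 AM–7:49 PM = 8 h 35 min
Tue: 10:59 AM–10:00 PM = 11 h 1 min; less 60 min break → 10 h 1 min
Wed: 9:30 AM–8:45 PM = 11 h 15 min
Total: 8 h 35 min + 10 h 1 min + 11 h 15 min = 29 h 51 min.

29.85 hours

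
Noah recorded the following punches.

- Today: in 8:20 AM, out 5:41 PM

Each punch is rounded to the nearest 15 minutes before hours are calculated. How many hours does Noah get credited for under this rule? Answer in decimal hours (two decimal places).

Today: in 8:20 AM→8:15 AM, out 5:41 PM→5:45 PM; 9 h 30 min

9.50 hours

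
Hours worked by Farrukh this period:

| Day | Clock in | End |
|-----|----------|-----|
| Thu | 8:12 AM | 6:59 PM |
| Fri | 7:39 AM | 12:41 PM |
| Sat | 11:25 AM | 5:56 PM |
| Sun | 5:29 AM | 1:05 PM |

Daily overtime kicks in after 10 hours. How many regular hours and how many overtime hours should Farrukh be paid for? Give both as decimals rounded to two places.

Regular 29.15 hours, overtime 0.78 hours

Thu: 8:12 AM–6:59 PM = 10 h 47 min
Fri: 7:39 AM–12:41 PM = 5 h 2 min
Sat: 11:25 AM–5:56 PM = 6 h 31 min
Sun: 5:29 AM–1:05 PM = 7 h 36 min
Thu reg 10 h 0 min / OT 0 h 47 min; Fri reg 5 h 2 min / OT 0 h 0 min; Sat reg 6 h 31 min / OT 0 h 0 min; Sun reg 7 h 36 min / OT 0 h 0 min.
Totals: regular 29 h 9 min, overtime 0 h 47 min.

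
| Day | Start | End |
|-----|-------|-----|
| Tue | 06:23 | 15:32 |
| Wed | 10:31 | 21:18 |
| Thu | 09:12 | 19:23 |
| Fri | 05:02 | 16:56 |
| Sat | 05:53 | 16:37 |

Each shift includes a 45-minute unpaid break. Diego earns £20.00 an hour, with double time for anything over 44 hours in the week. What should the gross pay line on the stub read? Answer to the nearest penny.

Tue: 06:23–15:32 = 9 h 9 min; less 45 min break → 8 h 24 min
Wed: 10:31–21:18 = 10 h 47 min; less 45 min break → 10 h 2 min
Thu: 09:12–19:23 = 10 h 11 min; less 45 min break → 9 h 26 min
Fri: 05:02–16:56 = 11 h 54 min; less 45 min break → 11 h 9 min
Sat: 05:53–16:37 = 10 h 44 min; less 45 min break → 9 h 59 min
Total worked: 49 h 0 min = 2940 min.
Regular 44 h 0 min = 2640 min at £20.00/h; overtime 5 h 0 min = 300 min at £40.00/h.
Pay = (2640 × £20.00 + 300 × £40.00) ÷ 60 = £1080.00.

£1080.00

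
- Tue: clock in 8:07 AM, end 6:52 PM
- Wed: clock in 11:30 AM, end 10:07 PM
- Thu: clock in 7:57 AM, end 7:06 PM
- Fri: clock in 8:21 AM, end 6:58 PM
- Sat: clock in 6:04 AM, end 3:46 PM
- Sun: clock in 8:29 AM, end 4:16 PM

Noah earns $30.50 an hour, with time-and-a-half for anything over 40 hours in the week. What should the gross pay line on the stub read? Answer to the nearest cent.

$2163.21

Tue: 8:07 AM–6:52 PM = 10 h 45 min
Wed: 11:30 AM–10:07 PM = 10 h 37 min
Thu: 7:57 AM–7:06 PM = 11 h 9 min
Fri: 8:21 AM–6:58 PM = 10 h 37 min
Sat: 6:04 AM–3:46 PM = 9 h 42 min
Sun: 8:29 AM–4:16 PM = 7 h 47 min
Total worked: 60 h 37 min = 3637 min.
Regular 40 h 0 min = 2400 min at $30.50/h; overtime 20 h 37 min = 1237 min at $45.75/h.
Pay = (2400 × $30.50 + 1237 × $45.75) ÷ 60 = $2163.21.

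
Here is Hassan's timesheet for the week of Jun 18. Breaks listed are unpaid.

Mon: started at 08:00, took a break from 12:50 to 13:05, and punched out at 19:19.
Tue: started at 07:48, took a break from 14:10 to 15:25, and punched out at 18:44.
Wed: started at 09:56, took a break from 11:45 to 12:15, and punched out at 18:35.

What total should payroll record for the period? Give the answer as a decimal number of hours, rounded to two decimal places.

Mon: 08:00–19:19 = 11 h 19 min; less 15 min break → 11 h 4 min
Tue: 07:48–18:44 = 10 h 56 min; less 75 min break → 9 h 41 min
Wed: 09:56–18:35 = 8 h 39 min; less 30 min break → 8 h 9 min
Total: 11 h 4 min + 9 h 41 min + 8 h 9 min = 28 h 54 min.

28.90 hours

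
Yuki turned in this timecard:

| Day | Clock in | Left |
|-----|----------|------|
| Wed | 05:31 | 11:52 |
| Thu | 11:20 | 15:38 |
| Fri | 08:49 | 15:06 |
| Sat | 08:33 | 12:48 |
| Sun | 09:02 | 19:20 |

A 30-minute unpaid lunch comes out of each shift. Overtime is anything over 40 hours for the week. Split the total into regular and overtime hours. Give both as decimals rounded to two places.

Regular 28.98 hours, overtime 0.00 hours

Wed: 05:31–11:52 = 6 h 21 min; less 30 min break → 5 h 51 min
Thu: 11:20–15:38 = 4 h 18 min; less 30 min break → 3 h 48 min
Fri: 08:49–15:06 = 6 h 17 min; less 30 min break → 5 h 47 min
Sat: 08:33–12:48 = 4 h 15 min; less 30 min break → 3 h 45 min
Sun: 09:02–19:20 = 10 h 18 min; less 30 min break → 9 h 48 min
Total worked: 28 h 59 min = 28.98 h.
Threshold 40 h → overtime 0 h 0 min, regular 28 h 59 min.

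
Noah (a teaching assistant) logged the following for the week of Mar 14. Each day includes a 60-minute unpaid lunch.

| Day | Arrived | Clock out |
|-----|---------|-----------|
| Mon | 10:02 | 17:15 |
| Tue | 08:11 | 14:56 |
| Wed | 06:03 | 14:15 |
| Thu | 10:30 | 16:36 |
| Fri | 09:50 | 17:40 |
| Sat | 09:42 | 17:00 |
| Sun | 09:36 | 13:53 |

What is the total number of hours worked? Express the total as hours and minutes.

40 h 41 min

Mon: 10:02–17:15 = 7 h 13 min; less 60 min break → 6 h 13 min
Tue: 08:11–14:56 = 6 h 45 min; less 60 min break → 5 h 45 min
Wed: 06:03–14:15 = 8 h 12 min; less 60 min break → 7 h 12 min
Thu: 10:30–16:36 = 6 h 6 min; less 60 min break → 5 h 6 min
Fri: 09:50–17:40 = 7 h 50 min; less 60 min break → 6 h 50 min
Sat: 09:42–17:00 = 7 h 18 min; less 60 min break → 6 h 18 min
Sun: 09:36–13:53 = 4 h 17 min; less 60 min break → 3 h 17 min
Total: 6 h 13 min + 5 h 45 min + 7 h 12 min + 5 h 6 min + 6 h 50 min + 6 h 18 min + 3 h 17 min = 40 h 41 min.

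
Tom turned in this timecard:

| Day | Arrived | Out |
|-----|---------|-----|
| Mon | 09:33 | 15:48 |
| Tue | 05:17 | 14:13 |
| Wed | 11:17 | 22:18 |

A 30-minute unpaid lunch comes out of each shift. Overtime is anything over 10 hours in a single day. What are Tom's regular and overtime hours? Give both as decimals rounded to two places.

Regular 24.18 hours, overtime 0.52 hours

Mon: 09:33–15:48 = 6 h 15 min; less 30 min break → 5 h 45 min
Tue: 05:17–14:13 = 8 h 56 min; less 30 min break → 8 h 26 min
Wed: 11:17–22:18 = 11 h 1 min; less 30 min break → 10 h 31 min
Mon reg 5 h 45 min / OT 0 h 0 min; Tue reg 8 h 26 min / OT 0 h 0 min; Wed reg 10 h 0 min / OT 0 h 31 min.
Totals: regular 24 h 11 min, overtime 0 h 31 min.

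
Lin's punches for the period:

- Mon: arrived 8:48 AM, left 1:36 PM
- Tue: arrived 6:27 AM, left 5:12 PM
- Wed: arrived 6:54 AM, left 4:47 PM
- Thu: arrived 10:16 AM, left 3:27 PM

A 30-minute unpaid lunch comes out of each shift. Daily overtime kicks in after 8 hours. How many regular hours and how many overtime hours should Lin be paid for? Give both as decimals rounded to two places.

Regular 24.98 hours, overtime 3.63 hours

Mon: 8:48 AM–1:36 PM = 4 h 48 min; less 30 min break → 4 h 18 min
Tue: 6:27 AM–5:12 PM = 10 h 45 min; less 30 min break → 10 h 15 min
Wed: 6:54 AM–4:47 PM = 9 h 53 min; less 30 min break → 9 h 23 min
Thu: 10:16 AM–3:27 PM = 5 h 11 min; less 30 min break → 4 h 41 min
Mon reg 4 h 18 min / OT 0 h 0 min; Tue reg 8 h 0 min / OT 2 h 15 min; Wed reg 8 h 0 min / OT 1 h 23 min; Thu reg 4 h 41 min / OT 0 h 0 min.
Totals: regular 24 h 59 min, overtime 3 h 38 min.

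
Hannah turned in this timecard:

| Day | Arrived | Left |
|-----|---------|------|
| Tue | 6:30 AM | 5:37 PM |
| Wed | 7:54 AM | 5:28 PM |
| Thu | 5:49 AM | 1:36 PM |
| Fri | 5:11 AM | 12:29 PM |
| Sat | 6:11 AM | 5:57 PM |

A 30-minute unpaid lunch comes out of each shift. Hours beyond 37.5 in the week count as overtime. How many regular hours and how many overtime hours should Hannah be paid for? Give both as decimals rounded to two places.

Tue: 6:30 AM–5:37 PM = 11 h 7 min; less 30 min break → 10 h 37 min
Wed: 7:54 AM–5:28 PM = 9 h 34 min; less 30 min break → 9 h 4 min
Thu: 5:49 AM–1:36 PM = 7 h 47 min; less 30 min break → 7 h 17 min
Fri: 5:11 AM–12:29 PM = 7 h 18 min; less 30 min break → 6 h 48 min
Sat: 6:11 AM–5:57 PM = 11 h 46 min; less 30 min break → 11 h 16 min
Total worked: 45 h 2 min = 45.03 h.
Threshold 37.5 h → overtime 7 h 32 min, regular 37 h 30 min.

Regular 37.50 hours, overtime 7.53 hours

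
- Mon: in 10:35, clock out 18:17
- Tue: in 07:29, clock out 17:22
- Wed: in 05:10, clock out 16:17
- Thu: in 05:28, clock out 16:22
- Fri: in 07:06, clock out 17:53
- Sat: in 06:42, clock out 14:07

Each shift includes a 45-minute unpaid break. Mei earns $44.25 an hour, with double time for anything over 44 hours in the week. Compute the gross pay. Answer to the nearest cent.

Mon: 10:35–18:17 = 7 h 42 min; less 45 min break → 6 h 57 min
Tue: 07:29–17:22 = 9 h 53 min; less 45 min break → 9 h 8 min
Wed: 05:10–16:17 = 11 h 7 min; less 45 min break → 10 h 22 min
Thu: 05:28–16:22 = 10 h 54 min; less 45 min break → 10 h 9 min
Fri: 07:06–17:53 = 10 h 47 min; less 45 min break → 10 h 2 min
Sat: 06:42–14:07 = 7 h 25 min; less 45 min break → 6 h 40 min
Total worked: 53 h 18 min = 3198 min.
Regular 44 h 0 min = 2640 min at $44.25/h; overtime 9 h 18 min = 558 min at $88.50/h.
Pay = (2640 × $44.25 + 558 × $88.50) ÷ 60 = $2770.05.

$2770.05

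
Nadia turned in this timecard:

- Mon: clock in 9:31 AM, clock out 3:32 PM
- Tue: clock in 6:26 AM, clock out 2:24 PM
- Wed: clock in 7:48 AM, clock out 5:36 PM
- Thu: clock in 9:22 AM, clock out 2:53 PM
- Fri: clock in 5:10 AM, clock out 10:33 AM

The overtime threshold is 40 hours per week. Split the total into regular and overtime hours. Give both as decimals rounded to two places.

Regular 34.68 hours, overtime 0.00 hours

Mon: 9:31 AM–3:32 PM = 6 h 1 min
Tue: 6:26 AM–2:24 PM = 7 h 58 min
Wed: 7:48 AM–5:36 PM = 9 h 48 min
Thu: 9:22 AM–2:53 PM = 5 h 31 min
Fri: 5:10 AM–10:33 AM = 5 h 23 min
Total worked: 34 h 41 min = 34.68 h.
Threshold 40 h → overtime 0 h 0 min, regular 34 h 41 min.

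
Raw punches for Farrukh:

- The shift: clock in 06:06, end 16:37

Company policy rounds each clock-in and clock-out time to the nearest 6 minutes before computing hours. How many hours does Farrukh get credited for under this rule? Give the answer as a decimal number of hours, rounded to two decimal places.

The shift: in 06:06→06:06, out 16:37→16:36; 10 h 30 min

10.50 hours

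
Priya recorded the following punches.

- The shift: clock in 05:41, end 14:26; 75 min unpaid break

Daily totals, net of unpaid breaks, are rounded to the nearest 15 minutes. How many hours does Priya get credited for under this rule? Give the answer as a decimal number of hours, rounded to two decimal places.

7.50 hours

The shift: 05:41–14:26 = 8 h 45 min − 75 min = 7 h 30 min → rounds to 7 h 30 min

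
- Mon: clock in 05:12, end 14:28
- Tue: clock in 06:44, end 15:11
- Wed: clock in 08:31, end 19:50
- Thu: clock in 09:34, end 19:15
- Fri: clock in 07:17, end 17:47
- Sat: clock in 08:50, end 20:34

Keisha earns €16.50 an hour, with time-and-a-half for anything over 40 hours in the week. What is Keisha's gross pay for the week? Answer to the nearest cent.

€1178.51

Mon: 05:12–14:28 = 9 h 16 min
Tue: 06:44–15:11 = 8 h 27 min
Wed: 08:31–19:50 = 11 h 19 min
Thu: 09:34–19:15 = 9 h 41 min
Fri: 07:17–17:47 = 10 h 30 min
Sat: 08:50–20:34 = 11 h 44 min
Total worked: 60 h 57 min = 3657 min.
Regular 40 h 0 min = 2400 min at €16.50/h; overtime 20 h 57 min = 1257 min at €24.75/h.
Pay = (2400 × €16.50 + 1257 × €24.75) ÷ 60 = €1178.51.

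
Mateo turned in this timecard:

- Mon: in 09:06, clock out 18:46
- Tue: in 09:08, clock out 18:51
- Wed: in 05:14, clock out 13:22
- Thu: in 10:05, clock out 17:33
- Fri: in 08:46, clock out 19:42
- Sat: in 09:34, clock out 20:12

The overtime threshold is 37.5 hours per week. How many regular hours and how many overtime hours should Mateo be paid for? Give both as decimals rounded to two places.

Regular 37.50 hours, overtime 19.05 hours

Mon: 09:06–18:46 = 9 h 40 min
Tue: 09:08–18:51 = 9 h 43 min
Wed: 05:14–13:22 = 8 h 8 min
Thu: 10:05–17:33 = 7 h 28 min
Fri: 08:46–19:42 = 10 h 56 min
Sat: 09:34–20:12 = 10 h 38 min
Total worked: 56 h 33 min = 56.55 h.
Threshold 37.5 h → overtime 19 h 3 min, regular 37 h 30 min.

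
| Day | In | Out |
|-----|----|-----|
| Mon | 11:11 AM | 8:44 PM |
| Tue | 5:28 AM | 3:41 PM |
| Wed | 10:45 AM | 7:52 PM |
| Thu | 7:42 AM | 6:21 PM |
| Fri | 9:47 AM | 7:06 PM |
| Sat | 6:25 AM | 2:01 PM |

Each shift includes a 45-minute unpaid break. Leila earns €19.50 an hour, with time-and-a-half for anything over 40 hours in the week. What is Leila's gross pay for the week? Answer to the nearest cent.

Mon: 11:11 AM–8:44 PM = 9 h 33 min; less 45 min break → 8 h 48 min
Tue: 5:28 AM–3:41 PM = 10 h 13 min; less 45 min break → 9 h 28 min
Wed: 10:45 AM–7:52 PM = 9 h 7 min; less 45 min break → 8 h 22 min
Thu: 7:42 AM–6:21 PM = 10 h 39 min; less 45 min break → 9 h 54 min
Fri: 9:47 AM–7:06 PM = 9 h 19 min; less 45 min break → 8 h 34 min
Sat: 6:25 AM–2:01 PM = 7 h 36 min; less 45 min break → 6 h 51 min
Total worked: 51 h 57 min = 3117 min.
Regular 40 h 0 min = 2400 min at €19.50/h; overtime 11 h 57 min = 717 min at €29.25/h.
Pay = (2400 × €19.50 + 717 × €29.25) ÷ 60 = €1129.54.

€1129.54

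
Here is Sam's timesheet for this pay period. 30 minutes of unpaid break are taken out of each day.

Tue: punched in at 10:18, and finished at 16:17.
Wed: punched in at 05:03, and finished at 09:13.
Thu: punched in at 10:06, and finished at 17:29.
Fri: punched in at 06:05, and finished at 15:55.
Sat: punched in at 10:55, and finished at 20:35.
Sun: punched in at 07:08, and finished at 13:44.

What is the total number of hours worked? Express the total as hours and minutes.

Tue: 10:18–16:17 = 5 h 59 min; less 30 min break → 5 h 29 min
Wed: 05:03–09:13 = 4 h 10 min; less 30 min break → 3 h 40 min
Thu: 10:06–17:29 = 7 h 23 min; less 30 min break → 6 h 53 min
Fri: 06:05–15:55 = 9 h 50 min; less 30 min break → 9 h 20 min
Sat: 10:55–20:35 = 9 h 40 min; less 30 min break → 9 h 10 min
Sun: 07:08–13:44 = 6 h 36 min; less 30 min break → 6 h 6 min
Total: 5 h 29 min + 3 h 40 min + 6 h 53 min + 9 h 20 min + 9 h 10 min + 6 h 6 min = 40 h 38 min.

40 h 38 min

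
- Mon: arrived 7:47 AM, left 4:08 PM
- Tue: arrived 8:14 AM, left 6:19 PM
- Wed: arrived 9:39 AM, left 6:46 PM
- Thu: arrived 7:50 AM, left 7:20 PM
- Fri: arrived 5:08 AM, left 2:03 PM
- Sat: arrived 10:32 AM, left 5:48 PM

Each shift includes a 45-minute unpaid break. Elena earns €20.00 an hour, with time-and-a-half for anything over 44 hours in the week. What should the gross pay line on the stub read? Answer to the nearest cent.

€1082.00

Mon: 7:47 AM–4:08 PM = 8 h 21 min; less 45 min break → 7 h 36 min
Tue: 8:14 AM–6:19 PM = 10 h 5 min; less 45 min break → 9 h 20 min
Wed: 9:39 AM–6:46 PM = 9 h 7 min; less 45 min break → 8 h 22 min
Thu: 7:50 AM–7:20 PM = 11 h 30 min; less 45 min break → 10 h 45 min
Fri: 5:08 AM–2:03 PM = 8 h 55 min; less 45 min break → 8 h 10 min
Sat: 10:32 AM–5:48 PM = 7 h 16 min; less 45 min break → 6 h 31 min
Total worked: 50 h 44 min = 3044 min.
Regular 44 h 0 min = 2640 min at €20.00/h; overtime 6 h 44 min = 404 min at €30.00/h.
Pay = (2640 × €20.00 + 404 × €30.00) ÷ 60 = €1082.00.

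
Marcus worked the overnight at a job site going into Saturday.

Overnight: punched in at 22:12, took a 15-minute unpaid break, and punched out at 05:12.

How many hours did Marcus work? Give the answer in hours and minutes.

Overnight: 22:12 → midnight = 1 h 48 min; midnight → 05:12 = 5 h 12 min; span 7 h 0 min; less 15 min break → 6 h 45 min

6 h 45 min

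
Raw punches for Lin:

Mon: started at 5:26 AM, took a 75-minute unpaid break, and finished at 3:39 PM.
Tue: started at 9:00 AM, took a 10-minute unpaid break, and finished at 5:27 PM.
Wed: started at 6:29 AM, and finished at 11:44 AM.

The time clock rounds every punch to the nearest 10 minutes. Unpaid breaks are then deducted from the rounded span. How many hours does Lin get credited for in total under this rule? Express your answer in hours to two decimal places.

22.42 hours

Mon: in 5:26 AM→5:30 AM, out 3:39 PM→3:40 PM; 10 h 10 min − 75 min = 8 h 55 min
Tue: in 9:00 AM→9:00 AM, out 5:27 PM→5:30 PM; 8 h 30 min − 10 min = 8 h 20 min
Wed: in 6:29 AM→6:30 AM, out 11:44 AM→11:40 AM; 5 h 10 min
Total credited: 22 h 25 min.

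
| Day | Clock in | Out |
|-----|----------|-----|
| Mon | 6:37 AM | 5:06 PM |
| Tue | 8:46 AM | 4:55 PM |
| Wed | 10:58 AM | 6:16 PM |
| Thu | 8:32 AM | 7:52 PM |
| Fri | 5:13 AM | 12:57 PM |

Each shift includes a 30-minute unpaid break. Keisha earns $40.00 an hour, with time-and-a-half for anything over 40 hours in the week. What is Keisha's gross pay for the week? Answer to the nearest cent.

$1750.00

Mon: 6:37 AM–5:06 PM = 10 h 29 min; less 30 min break → 9 h 59 min
Tue: 8:46 AM–4:55 PM = 8 h 9 min; less 30 min break → 7 h 39 min
Wed: 10:58 AM–6:16 PM = 7 h 18 min; less 30 min break → 6 h 48 min
Thu: 8:32 AM–7:52 PM = 11 h 20 min; less 30 min break → 10 h 50 min
Fri: 5:13 AM–12:57 PM = 7 h 44 min; less 30 min break → 7 h 14 min
Total worked: 42 h 30 min = 2550 min.
Regular 40 h 0 min = 2400 min at $40.00/h; overtime 2 h 30 min = 150 min at $60.00/h.
Pay = (2400 × $40.00 + 150 × $60.00) ÷ 60 = $1750.00.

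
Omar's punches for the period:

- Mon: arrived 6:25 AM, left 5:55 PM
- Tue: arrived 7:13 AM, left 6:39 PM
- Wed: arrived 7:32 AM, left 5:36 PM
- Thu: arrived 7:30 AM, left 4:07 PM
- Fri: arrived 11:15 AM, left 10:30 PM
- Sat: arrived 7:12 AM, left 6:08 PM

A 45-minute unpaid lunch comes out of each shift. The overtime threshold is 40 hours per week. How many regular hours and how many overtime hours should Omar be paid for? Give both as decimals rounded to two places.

Regular 40.00 hours, overtime 19.30 hours

Mon: 6:25 AM–5:55 PM = 11 h 30 min; less 45 min break → 10 h 45 min
Tue: 7:13 AM–6:39 PM = 11 h 26 min; less 45 min break → 10 h 41 min
Wed: 7:32 AM–5:36 PM = 10 h 4 min; less 45 min break → 9 h 19 min
Thu: 7:30 AM–4:07 PM = 8 h 37 min; less 45 min break → 7 h 52 min
Fri: 11:15 AM–10:30 PM = 11 h 15 min; less 45 min break → 10 h 30 min
Sat: 7:12 AM–6:08 PM = 10 h 56 min; less 45 min break → 10 h 11 min
Total worked: 59 h 18 min = 59.30 h.
Threshold 40 h → overtime 19 h 18 min, regular 40 h 0 min.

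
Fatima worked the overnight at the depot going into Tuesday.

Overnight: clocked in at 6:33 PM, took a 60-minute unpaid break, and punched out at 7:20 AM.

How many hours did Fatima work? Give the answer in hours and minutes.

Overnight: 6:33 PM → midnight = 5 h 27 min; midnight → 7:20 AM = 7 h 20 min; span 12 h 47 min; less 60 min break → 11 h 47 min

11 h 47 min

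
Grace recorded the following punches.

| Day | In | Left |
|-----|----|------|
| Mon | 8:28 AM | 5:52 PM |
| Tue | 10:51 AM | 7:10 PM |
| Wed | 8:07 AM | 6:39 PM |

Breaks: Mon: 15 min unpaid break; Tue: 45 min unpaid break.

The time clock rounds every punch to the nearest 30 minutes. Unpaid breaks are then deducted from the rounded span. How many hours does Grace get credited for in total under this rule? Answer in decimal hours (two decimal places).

27.00 hours

Mon: in 8:28 AM→8:30 AM, out 5:52 PM→6:00 PM; 9 h 30 min − 15 min = 9 h 15 min
Tue: in 10:51 AM→11:00 AM, out 7:10 PM→7:00 PM; 8 h 0 min − 45 min = 7 h 15 min
Wed: in 8:07 AM→8:00 AM, out 6:39 PM→6:30 PM; 10 h 30 min
Total credited: 27 h 0 min.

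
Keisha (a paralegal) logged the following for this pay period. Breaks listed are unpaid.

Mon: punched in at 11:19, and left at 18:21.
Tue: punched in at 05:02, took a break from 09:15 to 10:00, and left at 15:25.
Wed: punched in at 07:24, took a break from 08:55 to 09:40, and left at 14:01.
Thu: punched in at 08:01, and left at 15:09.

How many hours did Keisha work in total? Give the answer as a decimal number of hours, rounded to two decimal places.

Mon: 11:19–18:21 = 7 h 2 min
Tue: 05:02–15:25 = 10 h 23 min; less 45 min break → 9 h 38 min
Wed: 07:24–14:01 = 6 h 37 min; less 45 min break → 5 h 52 min
Thu: 08:01–15:09 = 7 h 8 min
Total: 7 h 2 min + 9 h 38 min + 5 h 52 min + 7 h 8 min = 29 h 40 min.

29.67 hours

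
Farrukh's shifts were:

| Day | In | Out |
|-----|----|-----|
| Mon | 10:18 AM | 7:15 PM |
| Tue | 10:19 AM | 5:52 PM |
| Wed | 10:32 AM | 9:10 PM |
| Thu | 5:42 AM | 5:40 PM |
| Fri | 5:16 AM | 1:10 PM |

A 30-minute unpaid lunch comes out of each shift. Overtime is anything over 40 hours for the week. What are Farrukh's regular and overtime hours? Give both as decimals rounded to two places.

Regular 40.00 hours, overtime 4.50 hours

Mon: 10:18 AM–7:15 PM = 8 h 57 min; less 30 min break → 8 h 27 min
Tue: 10:19 AM–5:52 PM = 7 h 33 min; less 30 min break → 7 h 3 min
Wed: 10:32 AM–9:10 PM = 10 h 38 min; less 30 min break → 10 h 8 min
Thu: 5:42 AM–5:40 PM = 11 h 58 min; less 30 min break → 11 h 28 min
Fri: 5:16 AM–1:10 PM = 7 h 54 min; less 30 min break → 7 h 24 min
Total worked: 44 h 30 min = 44.50 h.
Threshold 40 h → overtime 4 h 30 min, regular 40 h 0 min.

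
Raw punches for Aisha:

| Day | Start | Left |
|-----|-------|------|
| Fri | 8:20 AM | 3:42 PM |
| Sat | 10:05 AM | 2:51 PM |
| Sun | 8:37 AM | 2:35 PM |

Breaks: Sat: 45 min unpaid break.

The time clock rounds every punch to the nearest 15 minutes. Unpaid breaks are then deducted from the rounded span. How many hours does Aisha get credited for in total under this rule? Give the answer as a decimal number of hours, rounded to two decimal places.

17.50 hours

Fri: in 8:20 AM→8:15 AM, out 3:42 PM→3:45 PM; 7 h 30 min
Sat: in 10:05 AM→10:00 AM, out 2:51 PM→2:45 PM; 4 h 45 min − 45 min = 4 h 0 min
Sun: in 8:37 AM→8:30 AM, out 2:35 PM→2:30 PM; 6 h 0 min
Total credited: 17 h 30 min.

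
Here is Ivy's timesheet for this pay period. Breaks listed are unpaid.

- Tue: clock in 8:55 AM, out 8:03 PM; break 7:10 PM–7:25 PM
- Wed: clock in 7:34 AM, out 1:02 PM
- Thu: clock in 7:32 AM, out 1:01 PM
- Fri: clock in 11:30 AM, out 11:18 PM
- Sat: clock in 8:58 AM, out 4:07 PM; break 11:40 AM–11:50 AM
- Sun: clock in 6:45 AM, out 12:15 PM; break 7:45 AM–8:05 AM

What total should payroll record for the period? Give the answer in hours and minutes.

45 h 47 min

Tue: 8:55 AM–8:03 PM = 11 h 8 min; less 15 min break → 10 h 53 min
Wed: 7:34 AM–1:02 PM = 5 h 28 min
Thu: 7:32 AM–1:01 PM = 5 h 29 min
Fri: 11:30 AM–11:18 PM = 11 h 48 min
Sat: 8:58 AM–4:07 PM = 7 h 9 min; less 10 min break → 6 h 59 min
Sun: 6:45 AM–12:15 PM = 5 h 30 min; less 20 min break → 5 h 10 min
Total: 10 h 53 min + 5 h 28 min + 5 h 29 min + 11 h 48 min + 6 h 59 min + 5 h 10 min = 45 h 47 min.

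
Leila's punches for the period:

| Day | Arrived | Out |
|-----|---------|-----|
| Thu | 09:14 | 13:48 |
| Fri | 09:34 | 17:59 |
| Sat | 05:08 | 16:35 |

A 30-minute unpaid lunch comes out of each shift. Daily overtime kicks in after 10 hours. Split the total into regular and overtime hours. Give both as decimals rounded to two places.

Thu: 09:14–13:48 = 4 h 34 min; less 30 min break → 4 h 4 min
Fri: 09:34–17:59 = 8 h 25 min; less 30 min break → 7 h 55 min
Sat: 05:08–16:35 = 11 h 27 min; less 30 min break → 10 h 57 min
Thu reg 4 h 4 min / OT 0 h 0 min; Fri reg 7 h 55 min / OT 0 h 0 min; Sat reg 10 h 0 min / OT 0 h 57 min.
Totals: regular 21 h 59 min, overtime 0 h 57 min.

Regular 21.98 hours, overtime 0.95 hours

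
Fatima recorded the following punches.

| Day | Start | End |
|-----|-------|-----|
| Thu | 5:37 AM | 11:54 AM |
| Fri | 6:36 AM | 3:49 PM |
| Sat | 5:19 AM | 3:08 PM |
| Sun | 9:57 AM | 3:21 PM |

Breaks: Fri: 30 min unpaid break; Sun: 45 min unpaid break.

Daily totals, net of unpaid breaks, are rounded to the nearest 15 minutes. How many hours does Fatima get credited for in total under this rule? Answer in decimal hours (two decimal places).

29.50 hours

Thu: 5:37 AM–11:54 AM = 6 h 17 min → rounds to 6 h 15 min
Fri: 6:36 AM–3:49 PM = 9 h 13 min − 30 min = 8 h 43 min → rounds to 8 h 45 min
Sat: 5:19 AM–3:08 PM = 9 h 49 min → rounds to 9 h 45 min
Sun: 9:57 AM–3:21 PM = 5 h 24 min − 45 min = 4 h 39 min → rounds to 4 h 45 min
Total credited: 29 h 30 min.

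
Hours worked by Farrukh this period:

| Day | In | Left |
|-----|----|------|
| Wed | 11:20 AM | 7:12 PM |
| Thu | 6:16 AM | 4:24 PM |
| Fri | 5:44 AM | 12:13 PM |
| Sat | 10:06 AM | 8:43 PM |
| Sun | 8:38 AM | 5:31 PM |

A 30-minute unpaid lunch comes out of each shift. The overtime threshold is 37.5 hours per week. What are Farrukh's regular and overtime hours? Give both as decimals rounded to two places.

Regular 37.50 hours, overtime 3.98 hours

Wed: 11:20 AM–7:12 PM = 7 h 52 min; less 30 min break → 7 h 22 min
Thu: 6:16 AM–4:24 PM = 10 h 8 min; less 30 min break → 9 h 38 min
Fri: 5:44 AM–12:13 PM = 6 h 29 min; less 30 min break → 5 h 59 min
Sat: 10:06 AM–8:43 PM = 10 h 37 min; less 30 min break → 10 h 7 min
Sun: 8:38 AM–5:31 PM = 8 h 53 min; less 30 min break → 8 h 23 min
Total worked: 41 h 29 min = 41.48 h.
Threshold 37.5 h → overtime 3 h 59 min, regular 37 h 30 min.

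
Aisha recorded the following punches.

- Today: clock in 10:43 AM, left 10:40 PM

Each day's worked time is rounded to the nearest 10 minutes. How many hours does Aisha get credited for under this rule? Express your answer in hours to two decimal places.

12.00 hours

Today: 10:43 AM–10:40 PM = 11 h 57 min → rounds to 12 h 0 min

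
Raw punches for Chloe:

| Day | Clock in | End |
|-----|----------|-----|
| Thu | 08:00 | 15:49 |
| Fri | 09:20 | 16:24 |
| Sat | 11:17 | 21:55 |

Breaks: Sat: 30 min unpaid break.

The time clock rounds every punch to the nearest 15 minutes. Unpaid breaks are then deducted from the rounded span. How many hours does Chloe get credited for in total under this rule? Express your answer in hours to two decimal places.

Thu: in 08:00→08:00, out 15:49→15:45; 7 h 45 min
Fri: in 09:20→09:15, out 16:24→16:30; 7 h 15 min
Sat: in 11:17→11:15, out 21:55→22:00; 10 h 45 min − 30 min = 10 h 15 min
Total credited: 25 h 15 min.

25.25 hours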